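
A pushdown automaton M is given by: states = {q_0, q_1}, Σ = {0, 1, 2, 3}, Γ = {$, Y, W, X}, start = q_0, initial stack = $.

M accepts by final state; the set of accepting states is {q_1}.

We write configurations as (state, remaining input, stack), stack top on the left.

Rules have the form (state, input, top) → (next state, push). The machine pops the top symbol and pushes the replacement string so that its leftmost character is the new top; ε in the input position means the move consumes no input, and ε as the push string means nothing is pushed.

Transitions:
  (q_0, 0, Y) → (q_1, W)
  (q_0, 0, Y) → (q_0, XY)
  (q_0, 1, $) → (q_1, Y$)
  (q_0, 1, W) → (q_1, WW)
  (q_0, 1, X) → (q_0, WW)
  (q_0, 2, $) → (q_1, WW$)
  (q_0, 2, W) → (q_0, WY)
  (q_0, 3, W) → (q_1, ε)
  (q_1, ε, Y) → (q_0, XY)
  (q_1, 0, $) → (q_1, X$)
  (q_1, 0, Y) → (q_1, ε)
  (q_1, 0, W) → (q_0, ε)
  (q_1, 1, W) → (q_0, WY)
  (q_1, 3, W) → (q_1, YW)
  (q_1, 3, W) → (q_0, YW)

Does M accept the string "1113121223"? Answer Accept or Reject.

No computation consumes all input and reaches a final state.

Reject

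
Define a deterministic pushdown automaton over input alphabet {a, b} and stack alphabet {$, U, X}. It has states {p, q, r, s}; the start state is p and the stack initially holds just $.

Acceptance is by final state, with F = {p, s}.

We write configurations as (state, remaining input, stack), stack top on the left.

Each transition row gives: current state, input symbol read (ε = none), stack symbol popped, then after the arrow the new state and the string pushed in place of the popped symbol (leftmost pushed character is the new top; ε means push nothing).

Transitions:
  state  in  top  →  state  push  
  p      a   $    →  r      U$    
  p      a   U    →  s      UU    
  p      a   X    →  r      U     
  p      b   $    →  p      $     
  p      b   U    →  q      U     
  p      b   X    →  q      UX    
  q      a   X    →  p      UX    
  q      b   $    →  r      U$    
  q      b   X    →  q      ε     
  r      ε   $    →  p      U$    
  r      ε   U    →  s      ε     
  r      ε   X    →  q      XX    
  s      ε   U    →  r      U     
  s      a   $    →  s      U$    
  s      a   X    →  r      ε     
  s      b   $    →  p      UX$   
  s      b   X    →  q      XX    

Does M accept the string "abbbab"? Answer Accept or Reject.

(p, abbbab, $) ⊢ (r, bbbab, U$) ⊢ (s, bbbab, $) ⊢ (p, bbab, UX$) ⊢ (q, bab, UX$)
No transition applies at (q, bab, UX$); input not fully consumed.

Reject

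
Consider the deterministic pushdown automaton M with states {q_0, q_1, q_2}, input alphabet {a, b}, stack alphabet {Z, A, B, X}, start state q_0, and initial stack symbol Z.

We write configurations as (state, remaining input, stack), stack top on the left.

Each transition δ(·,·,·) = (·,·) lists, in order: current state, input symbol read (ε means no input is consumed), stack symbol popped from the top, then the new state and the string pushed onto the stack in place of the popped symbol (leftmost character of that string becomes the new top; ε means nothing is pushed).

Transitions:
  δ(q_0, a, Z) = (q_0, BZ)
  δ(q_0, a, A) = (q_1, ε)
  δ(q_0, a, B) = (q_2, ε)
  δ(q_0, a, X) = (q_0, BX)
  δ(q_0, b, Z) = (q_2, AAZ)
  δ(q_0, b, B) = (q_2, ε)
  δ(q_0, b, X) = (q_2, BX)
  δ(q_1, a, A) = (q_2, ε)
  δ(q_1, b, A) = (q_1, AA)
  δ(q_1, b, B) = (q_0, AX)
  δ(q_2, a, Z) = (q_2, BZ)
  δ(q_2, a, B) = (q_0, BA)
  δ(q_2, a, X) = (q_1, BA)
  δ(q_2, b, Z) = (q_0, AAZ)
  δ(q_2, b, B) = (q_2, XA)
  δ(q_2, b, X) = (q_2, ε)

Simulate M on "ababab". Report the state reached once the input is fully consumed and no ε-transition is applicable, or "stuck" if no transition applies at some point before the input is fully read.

q_0

(q_0, ababab, Z)
  read a, top Z: go to q_0, push BZ → (q_0, babab, BZ)
  read b, top B: go to q_2, push ε → (q_2, abab, Z)
  read a, top Z: go to q_2, push BZ → (q_2, bab, BZ)
  read b, top B: go to q_2, push XA → (q_2, ab, XAZ)
  read a, top X: go to q_1, push BA → (q_1, b, BAAZ)
  read b, top B: go to q_0, push AX → (q_0, ε, AXAAZ)
All input consumed; M is in state q_0.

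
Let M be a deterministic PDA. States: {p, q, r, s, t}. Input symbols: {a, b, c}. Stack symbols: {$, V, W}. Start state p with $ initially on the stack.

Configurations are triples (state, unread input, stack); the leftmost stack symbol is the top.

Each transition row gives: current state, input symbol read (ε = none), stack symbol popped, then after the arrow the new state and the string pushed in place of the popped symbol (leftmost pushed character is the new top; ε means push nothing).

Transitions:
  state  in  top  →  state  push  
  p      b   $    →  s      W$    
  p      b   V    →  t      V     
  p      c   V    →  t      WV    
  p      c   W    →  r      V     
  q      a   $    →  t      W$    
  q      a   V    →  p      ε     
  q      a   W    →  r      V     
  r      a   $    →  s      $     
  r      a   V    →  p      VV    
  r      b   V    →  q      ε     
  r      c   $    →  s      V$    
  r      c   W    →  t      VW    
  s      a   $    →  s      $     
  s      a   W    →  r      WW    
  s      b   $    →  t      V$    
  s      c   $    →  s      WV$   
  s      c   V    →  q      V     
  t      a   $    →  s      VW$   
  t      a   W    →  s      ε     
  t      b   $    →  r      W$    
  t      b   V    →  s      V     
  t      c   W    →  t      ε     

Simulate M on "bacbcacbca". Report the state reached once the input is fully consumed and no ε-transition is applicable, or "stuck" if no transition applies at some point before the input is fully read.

(p, bacbcacbca, $)
  read b, top $: go to s, push W$ → (s, acbcacbca, W$)
  read a, top W: go to r, push WW → (r, cbcacbca, WW$)
  read c, top W: go to t, push VW → (t, bcacbca, VWW$)
  read b, top V: go to s, push V → (s, cacbca, VWW$)
  read c, top V: go to q, push V → (q, acbca, VWW$)
  read a, top V: go to p, push ε → (p, cbca, WW$)
  read c, top W: go to r, push V → (r, bca, VW$)
  read b, top V: go to q, push ε → (q, ca, W$)
No transition for (q, c, top W); M blocks with input ca remaining.

stuck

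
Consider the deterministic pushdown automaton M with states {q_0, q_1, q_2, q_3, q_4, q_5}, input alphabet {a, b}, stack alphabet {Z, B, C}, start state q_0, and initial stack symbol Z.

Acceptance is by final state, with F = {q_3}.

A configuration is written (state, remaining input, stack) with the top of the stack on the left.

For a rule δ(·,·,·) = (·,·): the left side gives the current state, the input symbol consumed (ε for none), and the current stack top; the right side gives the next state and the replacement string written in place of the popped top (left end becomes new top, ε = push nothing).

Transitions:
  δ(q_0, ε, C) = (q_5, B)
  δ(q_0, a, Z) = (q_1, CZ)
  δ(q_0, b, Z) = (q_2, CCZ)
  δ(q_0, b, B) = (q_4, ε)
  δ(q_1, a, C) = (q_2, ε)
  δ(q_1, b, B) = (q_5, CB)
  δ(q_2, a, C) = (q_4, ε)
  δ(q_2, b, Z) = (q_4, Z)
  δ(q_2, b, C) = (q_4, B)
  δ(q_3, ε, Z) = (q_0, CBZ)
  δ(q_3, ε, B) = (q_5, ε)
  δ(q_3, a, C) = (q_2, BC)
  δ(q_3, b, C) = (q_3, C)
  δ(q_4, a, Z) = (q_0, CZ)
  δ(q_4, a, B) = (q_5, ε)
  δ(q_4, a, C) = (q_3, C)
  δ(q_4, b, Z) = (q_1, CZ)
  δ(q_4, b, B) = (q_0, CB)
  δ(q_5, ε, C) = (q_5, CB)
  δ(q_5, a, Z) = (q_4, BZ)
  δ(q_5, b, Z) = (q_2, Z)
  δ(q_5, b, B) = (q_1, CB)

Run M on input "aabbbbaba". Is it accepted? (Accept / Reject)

Reject

(q_0, aabbbbaba, Z) ⊢ (q_1, abbbbaba, CZ) ⊢ (q_2, bbbbaba, Z) ⊢ (q_4, bbbaba, Z) ⊢ (q_1, bbaba, CZ)
No transition applies at (q_1, bbaba, CZ); input not fully consumed.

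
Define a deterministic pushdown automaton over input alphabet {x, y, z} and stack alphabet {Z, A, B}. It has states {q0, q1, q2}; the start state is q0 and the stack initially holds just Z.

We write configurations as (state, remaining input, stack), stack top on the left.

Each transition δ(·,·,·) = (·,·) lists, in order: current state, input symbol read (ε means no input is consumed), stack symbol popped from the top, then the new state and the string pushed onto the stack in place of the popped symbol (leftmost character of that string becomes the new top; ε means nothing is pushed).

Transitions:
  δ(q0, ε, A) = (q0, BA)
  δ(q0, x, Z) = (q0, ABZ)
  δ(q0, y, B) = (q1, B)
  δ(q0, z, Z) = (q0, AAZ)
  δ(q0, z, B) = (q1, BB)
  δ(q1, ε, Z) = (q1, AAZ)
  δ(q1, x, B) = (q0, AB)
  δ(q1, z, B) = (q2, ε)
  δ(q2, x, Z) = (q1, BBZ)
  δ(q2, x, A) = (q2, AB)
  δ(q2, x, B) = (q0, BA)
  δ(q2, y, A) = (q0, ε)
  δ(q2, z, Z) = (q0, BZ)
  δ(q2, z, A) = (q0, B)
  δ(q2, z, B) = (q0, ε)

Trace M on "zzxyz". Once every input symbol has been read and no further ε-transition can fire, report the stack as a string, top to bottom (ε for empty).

(q0, zzxyz, Z) ⊢ (q0, zxyz, AAZ) ⊢ (q0, zxyz, BAAZ) ⊢ (q1, xyz, BBAAZ) ⊢ (q0, yz, ABBAAZ) ⊢ (q0, yz, BABBAAZ) ⊢ (q1, z, BABBAAZ) ⊢ (q2, ε, ABBAAZ)
All input consumed in state q2 with stack ABBAAZ.

ABBAAZ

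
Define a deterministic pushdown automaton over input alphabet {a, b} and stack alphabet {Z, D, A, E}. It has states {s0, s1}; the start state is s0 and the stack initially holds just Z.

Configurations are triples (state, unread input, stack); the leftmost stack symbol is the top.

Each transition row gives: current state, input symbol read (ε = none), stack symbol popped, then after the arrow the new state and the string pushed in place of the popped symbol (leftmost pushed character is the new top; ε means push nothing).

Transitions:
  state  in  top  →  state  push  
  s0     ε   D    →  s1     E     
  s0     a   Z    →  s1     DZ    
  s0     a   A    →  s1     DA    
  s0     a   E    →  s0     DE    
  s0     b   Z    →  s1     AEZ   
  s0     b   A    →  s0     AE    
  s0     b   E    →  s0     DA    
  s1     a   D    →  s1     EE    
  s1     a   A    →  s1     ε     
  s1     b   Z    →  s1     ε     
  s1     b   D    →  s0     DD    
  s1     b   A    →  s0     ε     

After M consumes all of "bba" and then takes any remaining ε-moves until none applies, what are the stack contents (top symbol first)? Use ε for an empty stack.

EEZ

(s0, bba, Z)
  read b, top Z: go to s1, push AEZ → (s1, ba, AEZ)
  read b, top A: go to s0, push ε → (s0, a, EZ)
  read a, top E: go to s0, push DE → (s0, ε, DEZ)
  ε-move, top D: go to s1, push E → (s1, ε, EEZ)
All input consumed in state s1 with stack EEZ.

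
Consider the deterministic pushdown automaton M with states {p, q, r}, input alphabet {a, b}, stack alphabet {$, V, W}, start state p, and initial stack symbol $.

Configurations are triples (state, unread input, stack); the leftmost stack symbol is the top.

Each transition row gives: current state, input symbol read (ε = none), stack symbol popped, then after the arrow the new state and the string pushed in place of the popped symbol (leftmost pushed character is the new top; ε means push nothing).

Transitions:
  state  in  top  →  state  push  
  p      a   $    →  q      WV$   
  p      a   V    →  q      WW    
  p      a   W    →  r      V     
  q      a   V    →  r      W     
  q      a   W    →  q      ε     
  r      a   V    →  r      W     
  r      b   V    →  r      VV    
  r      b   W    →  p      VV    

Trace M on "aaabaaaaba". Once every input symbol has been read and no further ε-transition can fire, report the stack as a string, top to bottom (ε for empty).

WWV$

(p, aaabaaaaba, $) ⊢ (q, aabaaaaba, WV$) ⊢ (q, abaaaaba, V$) ⊢ (r, baaaaba, W$) ⊢ (p, aaaaba, VV$) ⊢ (q, aaaba, WWV$) ⊢ (q, aaba, WV$) ⊢ (q, aba, V$) ⊢ (r, ba, W$) ⊢ (p, a, VV$) ⊢ (q, ε, WWV$)
All input consumed in state q with stack WWV$.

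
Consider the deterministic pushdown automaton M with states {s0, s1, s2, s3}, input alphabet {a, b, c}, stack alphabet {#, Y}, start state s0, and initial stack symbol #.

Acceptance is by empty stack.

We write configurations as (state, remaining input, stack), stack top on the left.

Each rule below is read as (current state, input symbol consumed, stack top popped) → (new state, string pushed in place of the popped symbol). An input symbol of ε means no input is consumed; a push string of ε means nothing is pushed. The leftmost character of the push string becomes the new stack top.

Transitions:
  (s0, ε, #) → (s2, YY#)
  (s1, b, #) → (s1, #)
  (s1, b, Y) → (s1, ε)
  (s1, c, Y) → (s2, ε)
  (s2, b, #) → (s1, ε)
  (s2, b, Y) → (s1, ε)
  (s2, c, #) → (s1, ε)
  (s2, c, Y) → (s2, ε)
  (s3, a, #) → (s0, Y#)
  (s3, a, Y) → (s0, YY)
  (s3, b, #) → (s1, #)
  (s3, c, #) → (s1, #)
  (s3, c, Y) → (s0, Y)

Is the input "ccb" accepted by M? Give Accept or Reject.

Accept

(s0, ccb, #)
  ε-move, top #: go to s2, push YY# → (s2, ccb, YY#)
  read c, top Y: go to s2, push ε → (s2, cb, Y#)
  read c, top Y: go to s2, push ε → (s2, b, #)
  read b, top #: go to s1, push ε → (s1, ε, ε)
All input consumed and the stack is empty.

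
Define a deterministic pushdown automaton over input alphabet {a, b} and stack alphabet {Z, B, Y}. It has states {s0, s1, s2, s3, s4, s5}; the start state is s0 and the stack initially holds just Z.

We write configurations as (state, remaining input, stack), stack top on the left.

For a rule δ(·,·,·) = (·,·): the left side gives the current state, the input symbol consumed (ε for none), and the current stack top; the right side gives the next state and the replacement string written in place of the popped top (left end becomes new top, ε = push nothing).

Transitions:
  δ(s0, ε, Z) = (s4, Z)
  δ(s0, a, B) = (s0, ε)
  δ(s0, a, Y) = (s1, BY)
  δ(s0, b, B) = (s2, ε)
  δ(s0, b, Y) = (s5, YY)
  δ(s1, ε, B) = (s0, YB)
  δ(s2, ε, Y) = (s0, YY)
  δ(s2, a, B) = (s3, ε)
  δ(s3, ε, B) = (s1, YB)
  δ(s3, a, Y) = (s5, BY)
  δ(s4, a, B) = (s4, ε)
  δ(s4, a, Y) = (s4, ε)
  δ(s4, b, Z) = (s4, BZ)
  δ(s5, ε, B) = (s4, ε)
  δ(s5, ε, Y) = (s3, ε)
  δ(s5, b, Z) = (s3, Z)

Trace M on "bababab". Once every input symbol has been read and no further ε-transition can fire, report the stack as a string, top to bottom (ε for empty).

BZ

(s0, bababab, Z)
  ε-move, top Z: go to s4, push Z → (s4, bababab, Z)
  read b, top Z: go to s4, push BZ → (s4, ababab, BZ)
  read a, top B: go to s4, push ε → (s4, babab, Z)
  read b, top Z: go to s4, push BZ → (s4, abab, BZ)
  read a, top B: go to s4, push ε → (s4, bab, Z)
  read b, top Z: go to s4, push BZ → (s4, ab, BZ)
  read a, top B: go to s4, push ε → (s4, b, Z)
  read b, top Z: go to s4, push BZ → (s4, ε, BZ)
All input consumed in state s4 with stack BZ.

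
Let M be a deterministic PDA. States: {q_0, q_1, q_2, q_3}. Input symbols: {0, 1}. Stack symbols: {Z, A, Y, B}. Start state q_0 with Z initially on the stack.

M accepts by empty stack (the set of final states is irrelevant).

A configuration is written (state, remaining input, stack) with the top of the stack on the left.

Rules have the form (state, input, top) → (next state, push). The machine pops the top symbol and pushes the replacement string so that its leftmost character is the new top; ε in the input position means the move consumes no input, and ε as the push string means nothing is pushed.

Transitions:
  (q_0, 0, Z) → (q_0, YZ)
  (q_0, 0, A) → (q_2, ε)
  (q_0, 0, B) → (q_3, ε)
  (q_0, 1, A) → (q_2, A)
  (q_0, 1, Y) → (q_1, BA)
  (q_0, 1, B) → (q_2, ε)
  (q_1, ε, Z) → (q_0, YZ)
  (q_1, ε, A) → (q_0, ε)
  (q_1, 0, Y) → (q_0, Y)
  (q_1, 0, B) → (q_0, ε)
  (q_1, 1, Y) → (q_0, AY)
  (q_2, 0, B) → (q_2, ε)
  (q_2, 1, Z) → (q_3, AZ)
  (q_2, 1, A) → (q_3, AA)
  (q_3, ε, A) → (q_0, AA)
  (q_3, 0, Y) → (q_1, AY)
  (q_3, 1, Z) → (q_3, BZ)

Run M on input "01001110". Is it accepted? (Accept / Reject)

Reject

(q_0, 01001110, Z)
  read 0, top Z: go to q_0, push YZ → (q_0, 1001110, YZ)
  read 1, top Y: go to q_1, push BA → (q_1, 001110, BAZ)
  read 0, top B: go to q_0, push ε → (q_0, 01110, AZ)
  read 0, top A: go to q_2, push ε → (q_2, 1110, Z)
  read 1, top Z: go to q_3, push AZ → (q_3, 110, AZ)
  ε-move, top A: go to q_0, push AA → (q_0, 110, AAZ)
  read 1, top A: go to q_2, push A → (q_2, 10, AAZ)
  read 1, top A: go to q_3, push AA → (q_3, 0, AAAZ)
  ε-move, top A: go to q_0, push AA → (q_0, 0, AAAAZ)
  read 0, top A: go to q_2, push ε → (q_2, ε, AAAZ)
All input consumed; stack is AAAZ, not empty, and no further ε-move applies.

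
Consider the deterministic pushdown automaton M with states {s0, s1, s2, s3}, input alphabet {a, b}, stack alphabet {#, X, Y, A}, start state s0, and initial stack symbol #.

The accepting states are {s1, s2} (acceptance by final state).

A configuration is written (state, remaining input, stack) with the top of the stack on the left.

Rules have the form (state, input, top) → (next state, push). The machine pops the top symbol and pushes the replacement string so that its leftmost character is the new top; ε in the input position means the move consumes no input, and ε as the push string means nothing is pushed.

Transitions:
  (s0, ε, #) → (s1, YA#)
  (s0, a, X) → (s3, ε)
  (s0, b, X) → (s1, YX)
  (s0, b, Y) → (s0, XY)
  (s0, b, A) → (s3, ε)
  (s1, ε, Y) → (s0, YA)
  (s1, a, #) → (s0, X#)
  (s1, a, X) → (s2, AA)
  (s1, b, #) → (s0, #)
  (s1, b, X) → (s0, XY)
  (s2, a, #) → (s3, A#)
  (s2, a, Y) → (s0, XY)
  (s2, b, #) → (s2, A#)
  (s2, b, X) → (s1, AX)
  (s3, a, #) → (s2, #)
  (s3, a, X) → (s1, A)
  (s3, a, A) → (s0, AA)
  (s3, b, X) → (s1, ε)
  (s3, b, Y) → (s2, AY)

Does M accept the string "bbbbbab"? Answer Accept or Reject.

(s0, bbbbbab, #)
  ε-move, top #: go to s1, push YA# → (s1, bbbbbab, YA#)
  ε-move, top Y: go to s0, push YA → (s0, bbbbbab, YAA#)
  read b, top Y: go to s0, push XY → (s0, bbbbab, XYAA#)
  read b, top X: go to s1, push YX → (s1, bbbab, YXYAA#)
  ε-move, top Y: go to s0, push YA → (s0, bbbab, YAXYAA#)
  read b, top Y: go to s0, push XY → (s0, bbab, XYAXYAA#)
  read b, top X: go to s1, push YX → (s1, bab, YXYAXYAA#)
  ε-move, top Y: go to s0, push YA → (s0, bab, YAXYAXYAA#)
  read b, top Y: go to s0, push XY → (s0, ab, XYAXYAXYAA#)
  read a, top X: go to s3, push ε → (s3, b, YAXYAXYAA#)
  read b, top Y: go to s2, push AY → (s2, ε, AYAXYAXYAA#)
All input consumed; state s2 ∈ F.

Accept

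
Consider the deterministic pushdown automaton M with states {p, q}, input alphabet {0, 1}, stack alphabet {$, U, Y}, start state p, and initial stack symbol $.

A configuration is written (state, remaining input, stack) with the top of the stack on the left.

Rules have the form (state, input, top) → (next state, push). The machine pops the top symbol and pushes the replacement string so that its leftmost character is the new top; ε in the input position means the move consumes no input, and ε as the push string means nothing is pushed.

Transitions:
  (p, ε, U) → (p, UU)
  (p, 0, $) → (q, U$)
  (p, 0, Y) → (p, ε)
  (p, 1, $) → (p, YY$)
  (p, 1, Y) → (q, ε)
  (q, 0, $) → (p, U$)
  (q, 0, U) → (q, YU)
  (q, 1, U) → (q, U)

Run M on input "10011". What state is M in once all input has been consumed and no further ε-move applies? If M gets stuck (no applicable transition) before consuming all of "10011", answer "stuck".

q

(p, 10011, $)
  read 1, top $: go to p, push YY$ → (p, 0011, YY$)
  read 0, top Y: go to p, push ε → (p, 011, Y$)
  read 0, top Y: go to p, push ε → (p, 11, $)
  read 1, top $: go to p, push YY$ → (p, 1, YY$)
  read 1, top Y: go to q, push ε → (q, ε, Y$)
All input consumed; M is in state q.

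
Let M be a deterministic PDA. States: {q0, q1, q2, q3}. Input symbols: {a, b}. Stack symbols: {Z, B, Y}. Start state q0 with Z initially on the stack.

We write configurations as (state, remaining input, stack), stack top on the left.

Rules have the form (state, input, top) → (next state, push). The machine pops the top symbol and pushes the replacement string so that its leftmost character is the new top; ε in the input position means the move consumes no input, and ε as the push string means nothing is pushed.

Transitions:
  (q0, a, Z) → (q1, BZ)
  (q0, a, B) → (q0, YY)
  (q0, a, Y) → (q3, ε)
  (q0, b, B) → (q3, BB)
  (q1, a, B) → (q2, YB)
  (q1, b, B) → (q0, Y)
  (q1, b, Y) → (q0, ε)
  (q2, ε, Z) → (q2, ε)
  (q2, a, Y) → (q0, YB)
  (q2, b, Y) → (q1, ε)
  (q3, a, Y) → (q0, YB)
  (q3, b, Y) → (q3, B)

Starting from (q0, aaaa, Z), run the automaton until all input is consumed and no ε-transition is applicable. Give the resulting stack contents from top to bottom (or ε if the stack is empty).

BBZ

(q0, aaaa, Z) ⊢ (q1, aaa, BZ) ⊢ (q2, aa, YBZ) ⊢ (q0, a, YBBZ) ⊢ (q3, ε, BBZ)
All input consumed in state q3 with stack BBZ.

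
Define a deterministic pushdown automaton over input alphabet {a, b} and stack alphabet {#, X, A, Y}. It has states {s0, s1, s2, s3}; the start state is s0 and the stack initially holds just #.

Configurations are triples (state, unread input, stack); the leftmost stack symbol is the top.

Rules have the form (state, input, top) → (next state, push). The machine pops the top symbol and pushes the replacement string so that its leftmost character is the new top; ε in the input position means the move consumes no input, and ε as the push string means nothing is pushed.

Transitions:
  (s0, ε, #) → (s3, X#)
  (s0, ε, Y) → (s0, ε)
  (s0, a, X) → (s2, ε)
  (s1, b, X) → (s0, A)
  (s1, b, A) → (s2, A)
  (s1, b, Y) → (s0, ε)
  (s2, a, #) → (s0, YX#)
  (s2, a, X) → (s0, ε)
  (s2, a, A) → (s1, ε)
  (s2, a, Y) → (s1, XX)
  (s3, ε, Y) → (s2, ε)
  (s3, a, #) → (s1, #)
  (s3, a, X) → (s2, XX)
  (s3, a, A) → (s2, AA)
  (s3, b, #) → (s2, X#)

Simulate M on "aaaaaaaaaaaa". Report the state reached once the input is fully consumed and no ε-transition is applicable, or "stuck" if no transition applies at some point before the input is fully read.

s0

(s0, aaaaaaaaaaaa, #) ⊢ (s3, aaaaaaaaaaaa, X#) ⊢ (s2, aaaaaaaaaaa, XX#) ⊢ (s0, aaaaaaaaaa, X#) ⊢ (s2, aaaaaaaaa, #) ⊢ (s0, aaaaaaaa, YX#) ⊢ (s0, aaaaaaaa, X#) ⊢ (s2, aaaaaaa, #) ⊢ (s0, aaaaaa, YX#) ⊢ (s0, aaaaaa, X#) ⊢ (s2, aaaaa, #) ⊢ (s0, aaaa, YX#) ⊢ (s0, aaaa, X#) ⊢ (s2, aaa, #) ⊢ (s0, aa, YX#) ⊢ (s0, aa, X#) ⊢ (s2, a, #) ⊢ (s0, ε, YX#) ⊢ (s0, ε, X#)
All input consumed; M is in state s0.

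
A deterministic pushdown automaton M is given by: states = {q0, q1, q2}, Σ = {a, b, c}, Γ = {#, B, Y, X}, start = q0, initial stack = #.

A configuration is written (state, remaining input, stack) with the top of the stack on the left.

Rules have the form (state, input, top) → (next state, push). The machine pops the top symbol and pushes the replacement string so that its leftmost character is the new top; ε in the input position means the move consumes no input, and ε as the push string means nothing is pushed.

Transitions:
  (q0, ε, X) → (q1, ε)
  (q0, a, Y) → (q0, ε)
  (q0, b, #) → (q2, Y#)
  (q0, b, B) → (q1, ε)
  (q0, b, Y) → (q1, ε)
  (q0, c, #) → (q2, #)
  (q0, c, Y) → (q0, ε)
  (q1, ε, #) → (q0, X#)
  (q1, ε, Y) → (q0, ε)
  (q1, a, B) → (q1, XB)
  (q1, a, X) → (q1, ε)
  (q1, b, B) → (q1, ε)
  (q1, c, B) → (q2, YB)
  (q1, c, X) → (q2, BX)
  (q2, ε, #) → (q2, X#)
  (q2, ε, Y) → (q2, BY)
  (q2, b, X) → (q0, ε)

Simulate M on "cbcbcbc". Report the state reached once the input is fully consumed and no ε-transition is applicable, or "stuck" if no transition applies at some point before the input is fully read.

(q0, cbcbcbc, #) ⊢ (q2, bcbcbc, #) ⊢ (q2, bcbcbc, X#) ⊢ (q0, cbcbc, #) ⊢ (q2, bcbc, #) ⊢ (q2, bcbc, X#) ⊢ (q0, cbc, #) ⊢ (q2, bc, #) ⊢ (q2, bc, X#) ⊢ (q0, c, #) ⊢ (q2, ε, #) ⊢ (q2, ε, X#)
All input consumed; M is in state q2.

q2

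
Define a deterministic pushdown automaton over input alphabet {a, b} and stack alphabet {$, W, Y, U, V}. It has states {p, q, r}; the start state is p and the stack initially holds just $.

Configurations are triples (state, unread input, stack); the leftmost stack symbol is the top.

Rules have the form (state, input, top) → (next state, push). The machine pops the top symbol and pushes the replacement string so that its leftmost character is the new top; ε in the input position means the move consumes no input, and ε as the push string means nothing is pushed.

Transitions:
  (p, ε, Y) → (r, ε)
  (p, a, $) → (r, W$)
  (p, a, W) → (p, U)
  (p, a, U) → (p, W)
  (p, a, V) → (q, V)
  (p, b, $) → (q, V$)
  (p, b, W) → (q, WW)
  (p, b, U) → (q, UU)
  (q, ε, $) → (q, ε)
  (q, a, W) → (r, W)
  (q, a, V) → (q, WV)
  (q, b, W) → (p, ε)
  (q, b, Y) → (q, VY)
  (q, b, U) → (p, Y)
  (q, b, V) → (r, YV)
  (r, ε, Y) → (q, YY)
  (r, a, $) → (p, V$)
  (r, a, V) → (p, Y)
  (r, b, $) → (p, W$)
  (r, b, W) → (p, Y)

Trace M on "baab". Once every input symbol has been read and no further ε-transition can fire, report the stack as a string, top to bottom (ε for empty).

V$

(p, baab, $)
  read b, top $: go to q, push V$ → (q, aab, V$)
  read a, top V: go to q, push WV → (q, ab, WV$)
  read a, top W: go to r, push W → (r, b, WV$)
  read b, top W: go to p, push Y → (p, ε, YV$)
  ε-move, top Y: go to r, push ε → (r, ε, V$)
All input consumed in state r with stack V$.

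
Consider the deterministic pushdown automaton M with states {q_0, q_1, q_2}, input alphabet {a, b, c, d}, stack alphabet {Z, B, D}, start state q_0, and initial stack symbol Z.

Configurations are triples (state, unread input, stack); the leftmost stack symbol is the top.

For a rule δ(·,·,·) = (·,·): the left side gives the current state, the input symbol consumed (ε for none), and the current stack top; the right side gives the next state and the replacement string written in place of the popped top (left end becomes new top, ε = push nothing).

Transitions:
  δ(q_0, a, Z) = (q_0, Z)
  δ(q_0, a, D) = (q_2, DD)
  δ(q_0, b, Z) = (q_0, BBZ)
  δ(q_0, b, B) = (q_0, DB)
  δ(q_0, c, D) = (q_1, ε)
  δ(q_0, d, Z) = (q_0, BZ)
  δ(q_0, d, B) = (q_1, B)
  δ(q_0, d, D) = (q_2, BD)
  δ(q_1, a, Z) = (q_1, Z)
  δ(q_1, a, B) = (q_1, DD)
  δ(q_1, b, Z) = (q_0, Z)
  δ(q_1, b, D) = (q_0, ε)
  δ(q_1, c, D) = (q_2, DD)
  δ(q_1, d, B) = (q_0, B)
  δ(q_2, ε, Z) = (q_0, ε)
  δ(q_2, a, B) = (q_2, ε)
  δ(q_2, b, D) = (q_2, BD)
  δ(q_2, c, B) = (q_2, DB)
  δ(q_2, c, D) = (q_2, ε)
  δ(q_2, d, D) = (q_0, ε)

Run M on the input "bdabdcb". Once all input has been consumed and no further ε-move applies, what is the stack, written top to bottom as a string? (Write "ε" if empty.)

(q_0, bdabdcb, Z)
  read b, top Z: go to q_0, push BBZ → (q_0, dabdcb, BBZ)
  read d, top B: go to q_1, push B → (q_1, abdcb, BBZ)
  read a, top B: go to q_1, push DD → (q_1, bdcb, DDBZ)
  read b, top D: go to q_0, push ε → (q_0, dcb, DBZ)
  read d, top D: go to q_2, push BD → (q_2, cb, BDBZ)
  read c, top B: go to q_2, push DB → (q_2, b, DBDBZ)
  read b, top D: go to q_2, push BD → (q_2, ε, BDBDBZ)
All input consumed in state q_2 with stack BDBDBZ.

BDBDBZ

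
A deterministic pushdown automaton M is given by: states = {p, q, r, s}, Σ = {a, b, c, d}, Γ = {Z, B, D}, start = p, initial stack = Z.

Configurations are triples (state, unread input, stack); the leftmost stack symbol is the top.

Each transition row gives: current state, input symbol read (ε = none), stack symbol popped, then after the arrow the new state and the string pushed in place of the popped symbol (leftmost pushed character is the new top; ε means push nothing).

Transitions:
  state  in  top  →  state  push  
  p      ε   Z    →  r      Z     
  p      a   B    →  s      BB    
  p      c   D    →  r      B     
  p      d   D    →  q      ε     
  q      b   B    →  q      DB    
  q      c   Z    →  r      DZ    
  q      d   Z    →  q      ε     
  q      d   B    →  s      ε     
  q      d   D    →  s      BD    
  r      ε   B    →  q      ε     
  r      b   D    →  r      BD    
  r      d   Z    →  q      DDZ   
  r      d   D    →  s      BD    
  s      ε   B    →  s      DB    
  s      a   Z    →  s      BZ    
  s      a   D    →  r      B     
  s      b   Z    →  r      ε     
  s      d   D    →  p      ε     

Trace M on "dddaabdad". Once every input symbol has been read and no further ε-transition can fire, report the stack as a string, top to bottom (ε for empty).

DBBDDZ

(p, dddaabdad, Z) ⊢ (r, dddaabdad, Z) ⊢ (q, ddaabdad, DDZ) ⊢ (s, daabdad, BDDZ) ⊢ (s, daabdad, DBDDZ) ⊢ (p, aabdad, BDDZ) ⊢ (s, abdad, BBDDZ) ⊢ (s, abdad, DBBDDZ) ⊢ (r, bdad, BBBDDZ) ⊢ (q, bdad, BBDDZ) ⊢ (q, dad, DBBDDZ) ⊢ (s, ad, BDBBDDZ) ⊢ (s, ad, DBDBBDDZ) ⊢ (r, d, BBDBBDDZ) ⊢ (q, d, BDBBDDZ) ⊢ (s, ε, DBBDDZ)
All input consumed in state s with stack DBBDDZ.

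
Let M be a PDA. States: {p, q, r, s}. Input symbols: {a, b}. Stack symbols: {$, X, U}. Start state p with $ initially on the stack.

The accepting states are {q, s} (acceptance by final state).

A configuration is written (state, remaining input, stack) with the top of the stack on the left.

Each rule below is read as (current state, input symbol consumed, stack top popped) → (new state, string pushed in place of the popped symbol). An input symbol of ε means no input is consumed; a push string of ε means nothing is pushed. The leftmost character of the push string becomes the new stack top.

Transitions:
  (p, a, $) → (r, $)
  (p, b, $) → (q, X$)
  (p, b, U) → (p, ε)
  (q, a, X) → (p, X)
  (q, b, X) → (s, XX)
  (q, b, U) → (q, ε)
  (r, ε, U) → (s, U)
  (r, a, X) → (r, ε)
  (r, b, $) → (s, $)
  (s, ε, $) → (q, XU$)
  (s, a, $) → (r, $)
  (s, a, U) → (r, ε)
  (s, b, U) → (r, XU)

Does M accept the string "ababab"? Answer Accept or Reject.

One accepting computation: (p, ababab, $) ⊢ (r, babab, $) ⊢ (s, abab, $) ⊢ (r, bab, $) ⊢ (s, ab, $) ⊢ (r, b, $) ⊢ (s, ε, $)
All input consumed and state s ∈ F.

Accept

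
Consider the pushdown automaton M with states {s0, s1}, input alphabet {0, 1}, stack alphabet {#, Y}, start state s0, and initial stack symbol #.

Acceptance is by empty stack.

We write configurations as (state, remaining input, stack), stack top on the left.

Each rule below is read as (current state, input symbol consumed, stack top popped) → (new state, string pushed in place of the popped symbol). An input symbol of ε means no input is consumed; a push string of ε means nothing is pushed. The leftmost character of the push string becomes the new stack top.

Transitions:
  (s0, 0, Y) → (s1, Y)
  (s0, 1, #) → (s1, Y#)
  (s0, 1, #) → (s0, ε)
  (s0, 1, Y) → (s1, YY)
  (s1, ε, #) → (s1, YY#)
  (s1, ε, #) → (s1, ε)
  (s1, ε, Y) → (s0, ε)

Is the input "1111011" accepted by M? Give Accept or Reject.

No computation consumes all input and empties the stack.

Reject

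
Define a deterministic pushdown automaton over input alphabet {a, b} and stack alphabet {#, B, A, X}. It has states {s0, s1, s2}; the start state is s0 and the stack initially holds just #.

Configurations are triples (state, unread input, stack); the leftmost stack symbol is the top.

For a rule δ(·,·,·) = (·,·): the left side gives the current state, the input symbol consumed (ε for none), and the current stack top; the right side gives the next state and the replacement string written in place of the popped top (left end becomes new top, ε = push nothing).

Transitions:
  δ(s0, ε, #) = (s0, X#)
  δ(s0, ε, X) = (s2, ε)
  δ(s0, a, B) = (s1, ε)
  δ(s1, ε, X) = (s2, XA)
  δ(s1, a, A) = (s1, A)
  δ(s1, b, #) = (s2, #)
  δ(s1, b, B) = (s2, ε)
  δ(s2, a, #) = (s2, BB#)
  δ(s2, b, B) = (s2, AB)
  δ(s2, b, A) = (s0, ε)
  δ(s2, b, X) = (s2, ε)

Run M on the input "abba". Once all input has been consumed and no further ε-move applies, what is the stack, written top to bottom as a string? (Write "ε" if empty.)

B#

(s0, abba, #) ⊢ (s0, abba, X#) ⊢ (s2, abba, #) ⊢ (s2, bba, BB#) ⊢ (s2, ba, ABB#) ⊢ (s0, a, BB#) ⊢ (s1, ε, B#)
All input consumed in state s1 with stack B#.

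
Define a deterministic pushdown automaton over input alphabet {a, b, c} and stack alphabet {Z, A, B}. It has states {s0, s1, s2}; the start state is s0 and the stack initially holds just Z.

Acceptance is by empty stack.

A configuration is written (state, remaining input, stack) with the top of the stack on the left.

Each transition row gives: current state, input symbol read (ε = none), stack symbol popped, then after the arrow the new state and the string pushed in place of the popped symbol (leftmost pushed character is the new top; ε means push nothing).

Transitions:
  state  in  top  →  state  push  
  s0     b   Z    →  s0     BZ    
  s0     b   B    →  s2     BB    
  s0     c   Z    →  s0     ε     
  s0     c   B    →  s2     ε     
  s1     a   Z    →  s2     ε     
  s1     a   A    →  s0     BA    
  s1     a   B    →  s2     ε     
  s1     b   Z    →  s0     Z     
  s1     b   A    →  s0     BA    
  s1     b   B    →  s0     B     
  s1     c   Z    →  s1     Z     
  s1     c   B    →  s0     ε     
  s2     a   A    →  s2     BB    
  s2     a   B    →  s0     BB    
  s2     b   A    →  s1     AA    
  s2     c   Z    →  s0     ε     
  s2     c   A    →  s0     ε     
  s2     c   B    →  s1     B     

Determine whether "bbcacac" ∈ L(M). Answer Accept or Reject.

Accept

(s0, bbcacac, Z) ⊢ (s0, bcacac, BZ) ⊢ (s2, cacac, BBZ) ⊢ (s1, acac, BBZ) ⊢ (s2, cac, BZ) ⊢ (s1, ac, BZ) ⊢ (s2, c, Z) ⊢ (s0, ε, ε)
All input consumed and the stack is empty.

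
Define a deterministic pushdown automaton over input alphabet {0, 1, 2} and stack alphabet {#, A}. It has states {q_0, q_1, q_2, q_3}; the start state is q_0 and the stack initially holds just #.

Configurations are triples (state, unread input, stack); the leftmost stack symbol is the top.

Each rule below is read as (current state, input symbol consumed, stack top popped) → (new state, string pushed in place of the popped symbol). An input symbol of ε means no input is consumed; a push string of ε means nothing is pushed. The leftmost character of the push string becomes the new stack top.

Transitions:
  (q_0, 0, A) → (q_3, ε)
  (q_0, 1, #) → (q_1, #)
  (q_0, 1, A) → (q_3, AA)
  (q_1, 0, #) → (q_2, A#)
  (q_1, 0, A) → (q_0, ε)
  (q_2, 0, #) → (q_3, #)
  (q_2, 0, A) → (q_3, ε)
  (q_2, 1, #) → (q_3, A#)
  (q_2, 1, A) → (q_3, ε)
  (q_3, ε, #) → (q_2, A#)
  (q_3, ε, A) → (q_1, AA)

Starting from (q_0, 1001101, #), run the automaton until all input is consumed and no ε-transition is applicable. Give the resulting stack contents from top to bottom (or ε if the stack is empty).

(q_0, 1001101, #) ⊢ (q_1, 001101, #) ⊢ (q_2, 01101, A#) ⊢ (q_3, 1101, #) ⊢ (q_2, 1101, A#) ⊢ (q_3, 101, #) ⊢ (q_2, 101, A#) ⊢ (q_3, 01, #) ⊢ (q_2, 01, A#) ⊢ (q_3, 1, #) ⊢ (q_2, 1, A#) ⊢ (q_3, ε, #) ⊢ (q_2, ε, A#)
All input consumed in state q_2 with stack A#.

A#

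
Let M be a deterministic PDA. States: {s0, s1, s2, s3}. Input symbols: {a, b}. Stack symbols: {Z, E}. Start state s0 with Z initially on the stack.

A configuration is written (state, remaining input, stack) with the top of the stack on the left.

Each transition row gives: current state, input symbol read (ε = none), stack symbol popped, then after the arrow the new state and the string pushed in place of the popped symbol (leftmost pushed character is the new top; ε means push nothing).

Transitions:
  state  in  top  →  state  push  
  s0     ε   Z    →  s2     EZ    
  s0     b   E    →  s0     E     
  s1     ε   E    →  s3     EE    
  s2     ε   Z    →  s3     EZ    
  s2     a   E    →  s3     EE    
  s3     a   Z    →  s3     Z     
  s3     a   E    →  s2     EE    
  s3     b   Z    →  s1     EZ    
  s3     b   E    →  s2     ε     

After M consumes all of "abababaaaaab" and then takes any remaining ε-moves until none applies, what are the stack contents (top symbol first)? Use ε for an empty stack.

EEEEEZ

(s0, abababaaaaab, Z) ⊢ (s2, abababaaaaab, EZ) ⊢ (s3, bababaaaaab, EEZ) ⊢ (s2, ababaaaaab, EZ) ⊢ (s3, babaaaaab, EEZ) ⊢ (s2, abaaaaab, EZ) ⊢ (s3, baaaaab, EEZ) ⊢ (s2, aaaaab, EZ) ⊢ (s3, aaaab, EEZ) ⊢ (s2, aaab, EEEZ) ⊢ (s3, aab, EEEEZ) ⊢ (s2, ab, EEEEEZ) ⊢ (s3, b, EEEEEEZ) ⊢ (s2, ε, EEEEEZ)
All input consumed in state s2 with stack EEEEEZ.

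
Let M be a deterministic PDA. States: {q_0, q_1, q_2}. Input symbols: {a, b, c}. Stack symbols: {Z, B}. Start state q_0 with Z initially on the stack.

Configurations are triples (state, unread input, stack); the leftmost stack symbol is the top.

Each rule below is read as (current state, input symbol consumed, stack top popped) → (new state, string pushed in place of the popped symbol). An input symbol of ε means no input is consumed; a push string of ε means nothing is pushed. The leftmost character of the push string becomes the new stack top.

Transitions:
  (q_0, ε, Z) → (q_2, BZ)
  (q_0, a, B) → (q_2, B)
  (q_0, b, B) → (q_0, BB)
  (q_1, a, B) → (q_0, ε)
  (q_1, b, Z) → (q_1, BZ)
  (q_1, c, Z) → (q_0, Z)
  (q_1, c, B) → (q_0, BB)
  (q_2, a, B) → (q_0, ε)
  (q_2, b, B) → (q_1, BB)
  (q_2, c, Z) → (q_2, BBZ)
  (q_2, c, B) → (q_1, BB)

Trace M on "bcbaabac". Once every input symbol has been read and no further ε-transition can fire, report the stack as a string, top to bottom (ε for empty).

BBBBBZ

(q_0, bcbaabac, Z) ⊢ (q_2, bcbaabac, BZ) ⊢ (q_1, cbaabac, BBZ) ⊢ (q_0, baabac, BBBZ) ⊢ (q_0, aabac, BBBBZ) ⊢ (q_2, abac, BBBBZ) ⊢ (q_0, bac, BBBZ) ⊢ (q_0, ac, BBBBZ) ⊢ (q_2, c, BBBBZ) ⊢ (q_1, ε, BBBBBZ)
All input consumed in state q_1 with stack BBBBBZ.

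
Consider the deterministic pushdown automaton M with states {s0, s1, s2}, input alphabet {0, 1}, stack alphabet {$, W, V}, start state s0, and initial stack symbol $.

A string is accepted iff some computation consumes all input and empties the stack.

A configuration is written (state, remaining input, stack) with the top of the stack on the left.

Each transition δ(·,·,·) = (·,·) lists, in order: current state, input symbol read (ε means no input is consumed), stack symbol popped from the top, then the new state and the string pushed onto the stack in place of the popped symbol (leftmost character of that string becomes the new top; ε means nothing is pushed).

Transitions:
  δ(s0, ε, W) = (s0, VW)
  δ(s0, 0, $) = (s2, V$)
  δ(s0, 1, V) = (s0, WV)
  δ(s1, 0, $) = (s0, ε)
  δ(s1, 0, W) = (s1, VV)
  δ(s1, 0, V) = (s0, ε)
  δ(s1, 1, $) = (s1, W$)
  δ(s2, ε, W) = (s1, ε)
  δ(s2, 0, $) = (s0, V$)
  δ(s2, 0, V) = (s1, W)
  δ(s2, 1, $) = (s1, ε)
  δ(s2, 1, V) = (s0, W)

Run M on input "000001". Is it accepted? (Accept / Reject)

Reject

(s0, 000001, $) ⊢ (s2, 00001, V$) ⊢ (s1, 0001, W$) ⊢ (s1, 001, VV$) ⊢ (s0, 01, V$)
No transition applies at (s0, 01, V$); input not fully consumed.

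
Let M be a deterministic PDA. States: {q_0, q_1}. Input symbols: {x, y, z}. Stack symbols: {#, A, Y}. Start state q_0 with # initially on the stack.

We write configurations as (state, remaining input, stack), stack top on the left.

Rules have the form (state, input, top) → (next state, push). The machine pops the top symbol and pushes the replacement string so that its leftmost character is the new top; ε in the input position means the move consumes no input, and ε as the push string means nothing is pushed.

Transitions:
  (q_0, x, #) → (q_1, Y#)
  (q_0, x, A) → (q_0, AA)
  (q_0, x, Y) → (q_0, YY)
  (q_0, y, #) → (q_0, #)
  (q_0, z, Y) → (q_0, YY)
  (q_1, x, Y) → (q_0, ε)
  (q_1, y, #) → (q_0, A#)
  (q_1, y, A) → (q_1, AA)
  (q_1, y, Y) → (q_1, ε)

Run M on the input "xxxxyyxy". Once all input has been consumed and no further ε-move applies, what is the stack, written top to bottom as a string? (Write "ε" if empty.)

(q_0, xxxxyyxy, #)
  read x, top #: go to q_1, push Y# → (q_1, xxxyyxy, Y#)
  read x, top Y: go to q_0, push ε → (q_0, xxyyxy, #)
  read x, top #: go to q_1, push Y# → (q_1, xyyxy, Y#)
  read x, top Y: go to q_0, push ε → (q_0, yyxy, #)
  read y, top #: go to q_0, push # → (q_0, yxy, #)
  read y, top #: go to q_0, push # → (q_0, xy, #)
  read x, top #: go to q_1, push Y# → (q_1, y, Y#)
  read y, top Y: go to q_1, push ε → (q_1, ε, #)
All input consumed in state q_1 with stack #.

#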